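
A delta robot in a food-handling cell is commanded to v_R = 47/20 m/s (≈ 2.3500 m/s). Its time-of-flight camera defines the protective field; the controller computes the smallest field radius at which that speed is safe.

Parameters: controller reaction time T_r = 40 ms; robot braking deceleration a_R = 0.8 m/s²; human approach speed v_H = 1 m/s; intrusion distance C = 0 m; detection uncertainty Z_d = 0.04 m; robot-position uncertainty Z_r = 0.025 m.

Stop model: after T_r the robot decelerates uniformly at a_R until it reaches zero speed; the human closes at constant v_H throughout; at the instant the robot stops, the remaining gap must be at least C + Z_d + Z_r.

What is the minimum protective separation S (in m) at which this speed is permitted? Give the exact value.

stop time T_s = (47/20)/(4/5) = 2.9375 s
robot in T_r: 2.3500·0.0400 = 0.0940 m
robot under decel: 2.3500²/(2·0.8000) = 3.4516 m
human closes 1.0000·2.9775 = 2.9775 m
residual clearance needed = 0.0000+0.0400+0.0250 = 0.0650 m
S_min ≈ 0.0940+3.4516+2.9775+0.0650  ⇒  S_min = 105409/16000 m

S_min = 105409/16000 m = 6.5881 m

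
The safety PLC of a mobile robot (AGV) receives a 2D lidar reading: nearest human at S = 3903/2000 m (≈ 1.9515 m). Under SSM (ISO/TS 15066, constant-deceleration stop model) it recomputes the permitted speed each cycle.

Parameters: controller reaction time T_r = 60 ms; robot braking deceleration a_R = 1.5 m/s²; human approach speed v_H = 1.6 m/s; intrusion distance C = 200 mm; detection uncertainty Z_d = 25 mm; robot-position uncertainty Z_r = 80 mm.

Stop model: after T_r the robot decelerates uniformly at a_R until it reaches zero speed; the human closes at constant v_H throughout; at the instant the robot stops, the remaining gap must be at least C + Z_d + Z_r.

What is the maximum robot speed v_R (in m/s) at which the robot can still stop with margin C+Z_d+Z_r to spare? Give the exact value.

v_R_max = 21/20 m/s = 1.0500 m/s

collect terms ⇒ (1/3)·v_R² + (169/150)·v_R + (-3101/2000) = 0
  disc = (169/150)² − 4·(1/3)·(-3101/2000) = 18769/5625 ; √disc = 137/75
  v_R = (−(169/150) + 137/75) / (2·(1/3)) = 21/20 m/s
check:
T_s = v_R/a_R = (21/20)/(3/2) = 0.7000 s
reaction-phase robot travel = 1.0500·0.0600 = 0.0630 m
robot under decel: 1.0500²/(2·1.5000) = 0.3675 m
human over T_r+T_s: 1.6000·(0.0600+0.7000) = 1.2160 m
margins: 0.2000+0.0250+0.0800 = 0.3050 m
sum ≈ 0.0630+0.3675+1.2160+0.3050 ≈ 1.9515 m = S ✓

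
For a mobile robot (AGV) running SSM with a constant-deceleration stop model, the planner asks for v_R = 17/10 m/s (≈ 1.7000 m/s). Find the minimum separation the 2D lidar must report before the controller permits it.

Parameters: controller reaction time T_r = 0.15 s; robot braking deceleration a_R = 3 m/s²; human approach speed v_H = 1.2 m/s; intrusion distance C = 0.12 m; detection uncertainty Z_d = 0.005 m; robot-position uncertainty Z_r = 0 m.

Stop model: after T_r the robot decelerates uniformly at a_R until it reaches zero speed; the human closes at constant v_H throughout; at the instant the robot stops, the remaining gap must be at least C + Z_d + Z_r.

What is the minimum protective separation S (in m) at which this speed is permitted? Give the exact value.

S_min = 1033/600 m = 1.7217 m

T_s = v_R/a_R = (17/10)/3 = 0.5667 s
robot covers v_R·T_r = 1.7000·0.1500 = 0.2550 m before braking
braking distance = 1.7000²/(2·3.0000) = 0.4817 m
human over T_r+T_s: 1.2000·(0.1500+0.5667) = 0.8600 m
residual clearance needed = 0.1200+0.0050+0.0000 = 0.1250 m
S_min ≈ 0.2550+0.4817+0.8600+0.1250  ⇒  S_min = 1033/600 m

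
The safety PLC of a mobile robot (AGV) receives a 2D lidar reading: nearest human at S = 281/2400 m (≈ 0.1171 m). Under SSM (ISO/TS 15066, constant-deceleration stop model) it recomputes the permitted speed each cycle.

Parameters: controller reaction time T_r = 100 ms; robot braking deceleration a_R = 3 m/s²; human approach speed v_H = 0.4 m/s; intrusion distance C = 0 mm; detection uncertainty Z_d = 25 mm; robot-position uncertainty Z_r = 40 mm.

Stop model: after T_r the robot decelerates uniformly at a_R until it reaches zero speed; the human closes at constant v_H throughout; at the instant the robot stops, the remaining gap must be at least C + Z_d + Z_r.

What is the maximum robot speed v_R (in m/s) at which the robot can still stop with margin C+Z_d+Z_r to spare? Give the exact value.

quadratic (1/6)·v² + (7/30)·v + (-29/2400) = 0
  disc = (7/30)² − 4·(1/6)·(-29/2400) = 1/16 ; √disc = 1/4
  v_R = (−(7/30) + 1/4) / (2·(1/6)) = 1/20 m/s
check:
stop time T_s = (1/20)/3 = 0.0167 s
reaction-phase robot travel = 0.0500·0.1000 = 0.0050 m
robot under decel: 0.0500²/(2·3.0000) = 0.0004 m
person approaches 0.4000·(0.1000+0.0167) = 0.0467 m
C+Z_d+Z_r = 0.0000+0.0250+0.0400 = 0.0650 m
sum ≈ 0.0050+0.0004+0.0467+0.0650 ≈ 0.1171 m = S ✓

v_R_max = 1/20 m/s = 0.0500 m/s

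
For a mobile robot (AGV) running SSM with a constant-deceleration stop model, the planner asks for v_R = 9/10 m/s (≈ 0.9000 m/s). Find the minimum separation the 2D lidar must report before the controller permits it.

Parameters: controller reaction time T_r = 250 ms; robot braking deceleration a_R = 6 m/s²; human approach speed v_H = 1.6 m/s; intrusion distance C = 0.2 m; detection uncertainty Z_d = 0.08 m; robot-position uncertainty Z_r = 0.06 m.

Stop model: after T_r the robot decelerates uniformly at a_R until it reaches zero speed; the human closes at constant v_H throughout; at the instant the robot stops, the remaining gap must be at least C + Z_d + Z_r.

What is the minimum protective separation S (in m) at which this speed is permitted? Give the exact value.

T_s = v_R/a_R = (9/10)/6 = 0.1500 s
reaction-phase robot travel = 0.9000·0.2500 = 0.2250 m
robot covers 0.9000·0.1500 − ½·6.0000·0.1500² = 0.0675 m while stopping
person approaches 1.6000·(0.2500+0.1500) = 0.6400 m
C+Z_d+Z_r = 0.2000+0.0800+0.0600 = 0.3400 m
S_min ≈ 0.2250+0.0675+0.6400+0.3400  ⇒  S_min = 509/400 m

S_min = 509/400 m = 1.2725 m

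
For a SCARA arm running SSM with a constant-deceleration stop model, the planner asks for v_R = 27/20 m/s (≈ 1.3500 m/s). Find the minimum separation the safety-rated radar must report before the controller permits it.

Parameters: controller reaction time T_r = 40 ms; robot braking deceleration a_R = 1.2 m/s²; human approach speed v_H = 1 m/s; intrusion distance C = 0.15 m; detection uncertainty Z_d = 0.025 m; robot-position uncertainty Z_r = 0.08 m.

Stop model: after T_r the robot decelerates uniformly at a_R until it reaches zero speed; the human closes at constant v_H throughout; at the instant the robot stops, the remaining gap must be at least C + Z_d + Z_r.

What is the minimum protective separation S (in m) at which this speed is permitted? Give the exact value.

S_min = 17867/8000 m = 2.2334 m

T_s = v_R/a_R = (27/20)/(6/5) = 1.1250 s
robot covers v_R·T_r = 1.3500·0.0400 = 0.0540 m before braking
robot under decel: 1.3500²/(2·1.2000) = 0.7594 m
person approaches 1.0000·(0.0400+1.1250) = 1.1650 m
residual clearance needed = 0.1500+0.0250+0.0800 = 0.2550 m
S_min ≈ 0.0540+0.7594+1.1650+0.2550  ⇒  S_min = 17867/8000 m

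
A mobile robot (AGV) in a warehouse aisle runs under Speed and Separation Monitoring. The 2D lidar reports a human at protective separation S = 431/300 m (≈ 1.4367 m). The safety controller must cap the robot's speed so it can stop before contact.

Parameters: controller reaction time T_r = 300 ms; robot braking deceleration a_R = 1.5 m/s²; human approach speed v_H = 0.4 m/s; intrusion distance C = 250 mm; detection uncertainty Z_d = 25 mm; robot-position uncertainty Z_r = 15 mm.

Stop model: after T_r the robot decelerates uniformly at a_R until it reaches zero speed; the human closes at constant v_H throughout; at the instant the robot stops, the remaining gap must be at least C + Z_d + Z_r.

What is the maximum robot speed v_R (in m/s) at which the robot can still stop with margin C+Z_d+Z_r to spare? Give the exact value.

v_R_max = 11/10 m/s = 1.1000 m/s

at the boundary: (1/3)·v² + (17/30)·v + (-77/75) = 0
  disc = (17/30)² − 4·(1/3)·(-77/75) = 169/100 ; √disc = 13/10
  v_R = (−(17/30) + 13/10) / (2·(1/3)) = 11/10 m/s
check:
T_s = v_R/a_R = (11/10)/(3/2) = 0.7333 s
robot covers v_R·T_r = 1.1000·0.3000 = 0.3300 m before braking
robot under decel: 1.1000²/(2·1.5000) = 0.4033 m
human over T_r+T_s: 0.4000·(0.3000+0.7333) = 0.4133 m
margins: 0.2500+0.0250+0.0150 = 0.2900 m
sum ≈ 0.3300+0.4033+0.4133+0.2900 ≈ 1.4367 m = S ✓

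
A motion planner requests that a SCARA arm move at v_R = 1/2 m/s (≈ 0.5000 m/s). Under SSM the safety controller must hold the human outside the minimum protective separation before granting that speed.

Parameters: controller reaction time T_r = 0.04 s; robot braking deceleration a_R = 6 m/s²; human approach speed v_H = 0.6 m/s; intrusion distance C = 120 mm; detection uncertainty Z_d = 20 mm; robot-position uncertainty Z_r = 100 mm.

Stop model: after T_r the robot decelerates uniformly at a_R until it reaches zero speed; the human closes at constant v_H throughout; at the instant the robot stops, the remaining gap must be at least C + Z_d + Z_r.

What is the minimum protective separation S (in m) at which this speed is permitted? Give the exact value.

braking lasts T_s = (1/2)/6 = 0.0833 s
reaction-phase robot travel = 0.5000·0.0400 = 0.0200 m
robot under decel: 0.5000²/(2·6.0000) = 0.0208 m
person approaches 0.6000·(0.0400+0.0833) = 0.0740 m
C+Z_d+Z_r = 0.1200+0.0200+0.1000 = 0.2400 m
S_min ≈ 0.0200+0.0208+0.0740+0.2400  ⇒  S_min = 2129/6000 m

S_min = 2129/6000 m = 0.3548 m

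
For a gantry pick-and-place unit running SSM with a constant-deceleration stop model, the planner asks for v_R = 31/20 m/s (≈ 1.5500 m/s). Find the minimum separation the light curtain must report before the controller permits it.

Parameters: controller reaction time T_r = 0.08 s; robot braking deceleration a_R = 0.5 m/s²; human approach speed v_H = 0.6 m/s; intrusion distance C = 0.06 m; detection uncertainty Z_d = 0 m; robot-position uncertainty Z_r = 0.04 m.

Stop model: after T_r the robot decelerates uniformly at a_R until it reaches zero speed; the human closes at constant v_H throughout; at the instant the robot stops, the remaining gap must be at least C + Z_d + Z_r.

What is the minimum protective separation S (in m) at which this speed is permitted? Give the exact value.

stop time T_s = (31/20)/(1/2) = 3.1000 s
reaction-phase robot travel = 1.5500·0.0800 = 0.1240 m
braking distance = 1.5500²/(2·0.5000) = 2.4025 m
human closes 0.6000·3.1800 = 1.9080 m
margins: 0.0600+0.0000+0.0400 = 0.1000 m
S_min ≈ 0.1240+2.4025+1.9080+0.1000  ⇒  S_min = 9069/2000 m

S_min = 9069/2000 m = 4.5345 m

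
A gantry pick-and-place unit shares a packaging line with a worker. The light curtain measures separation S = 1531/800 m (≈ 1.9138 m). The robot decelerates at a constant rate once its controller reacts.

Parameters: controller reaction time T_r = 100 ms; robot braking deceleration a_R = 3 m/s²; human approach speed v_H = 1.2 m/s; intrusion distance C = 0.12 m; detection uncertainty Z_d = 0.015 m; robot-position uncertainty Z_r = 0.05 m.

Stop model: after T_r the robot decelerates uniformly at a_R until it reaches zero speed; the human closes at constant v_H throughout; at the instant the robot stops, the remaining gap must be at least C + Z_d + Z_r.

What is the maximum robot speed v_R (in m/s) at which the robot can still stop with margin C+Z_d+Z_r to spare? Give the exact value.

quadratic (1/6)·v² + (1/2)·v + (-1287/800) = 0
  disc = (1/2)² − 4·(1/6)·(-1287/800) = 529/400 ; √disc = 23/20
  v_R = (−(1/2) + 23/20) / (2·(1/6)) = 39/20 m/s
check:
stop time T_s = (39/20)/3 = 0.6500 s
robot covers v_R·T_r = 1.9500·0.1000 = 0.1950 m before braking
braking distance = 1.9500²/(2·3.0000) = 0.6338 m
human over T_r+T_s: 1.2000·(0.1000+0.6500) = 0.9000 m
C+Z_d+Z_r = 0.1200+0.0150+0.0500 = 0.1850 m
sum ≈ 0.1950+0.6338+0.9000+0.1850 ≈ 1.9138 m = S ✓

v_R_max = 39/20 m/s = 1.9500 m/s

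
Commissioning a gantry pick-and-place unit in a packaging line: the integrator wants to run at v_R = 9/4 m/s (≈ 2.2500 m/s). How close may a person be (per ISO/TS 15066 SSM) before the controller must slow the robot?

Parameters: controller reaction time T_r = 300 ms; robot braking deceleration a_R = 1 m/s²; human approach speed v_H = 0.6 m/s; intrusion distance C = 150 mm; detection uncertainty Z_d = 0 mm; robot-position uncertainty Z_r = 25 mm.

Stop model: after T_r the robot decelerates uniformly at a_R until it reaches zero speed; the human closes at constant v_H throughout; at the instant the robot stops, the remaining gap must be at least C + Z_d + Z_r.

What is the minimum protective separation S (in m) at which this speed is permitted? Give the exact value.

stop time T_s = (9/4)/1 = 2.2500 s
robot in T_r: 2.2500·0.3000 = 0.6750 m
robot covers 2.2500·2.2500 − ½·1.0000·2.2500² = 2.5312 m while stopping
human closes 0.6000·2.5500 = 1.5300 m
residual clearance needed = 0.1500+0.0000+0.0250 = 0.1750 m
S_min ≈ 0.6750+2.5312+1.5300+0.1750  ⇒  S_min = 3929/800 m

S_min = 3929/800 m = 4.9112 m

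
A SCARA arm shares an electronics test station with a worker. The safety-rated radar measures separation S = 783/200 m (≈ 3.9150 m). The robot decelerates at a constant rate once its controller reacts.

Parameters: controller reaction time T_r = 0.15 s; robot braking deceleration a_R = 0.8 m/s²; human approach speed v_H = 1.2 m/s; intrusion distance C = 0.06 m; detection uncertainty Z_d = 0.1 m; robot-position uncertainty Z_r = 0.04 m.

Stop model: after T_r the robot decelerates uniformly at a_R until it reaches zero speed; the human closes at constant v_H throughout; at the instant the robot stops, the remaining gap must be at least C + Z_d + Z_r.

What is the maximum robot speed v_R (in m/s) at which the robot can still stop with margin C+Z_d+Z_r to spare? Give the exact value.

v_R_max = 7/5 m/s = 1.4000 m/s

at the boundary: (5/8)·v² + (33/20)·v + (-707/200) = 0
  disc = (33/20)² − 4·(5/8)·(-707/200) = 289/25 ; √disc = 17/5
  v_R = (−(33/20) + 17/5) / (2·(5/8)) = 7/5 m/s
check:
braking lasts T_s = (7/5)/(4/5) = 1.7500 s
robot covers v_R·T_r = 1.4000·0.1500 = 0.2100 m before braking
robot covers 1.4000·1.7500 − ½·0.8000·1.7500² = 1.2250 m while stopping
person approaches 1.2000·(0.1500+1.7500) = 2.2800 m
C+Z_d+Z_r = 0.0600+0.1000+0.0400 = 0.2000 m
sum ≈ 0.2100+1.2250+2.2800+0.2000 ≈ 3.9150 m = S ✓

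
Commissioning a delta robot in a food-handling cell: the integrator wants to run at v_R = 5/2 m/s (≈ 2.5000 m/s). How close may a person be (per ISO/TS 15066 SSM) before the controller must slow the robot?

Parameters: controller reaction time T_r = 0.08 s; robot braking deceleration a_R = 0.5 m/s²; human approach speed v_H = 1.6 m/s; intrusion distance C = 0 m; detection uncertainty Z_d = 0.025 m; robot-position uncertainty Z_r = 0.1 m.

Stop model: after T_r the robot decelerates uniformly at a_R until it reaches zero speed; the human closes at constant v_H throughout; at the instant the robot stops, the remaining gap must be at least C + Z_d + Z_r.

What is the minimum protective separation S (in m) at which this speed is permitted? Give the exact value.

stop time T_s = (5/2)/(1/2) = 5.0000 s
robot in T_r: 2.5000·0.0800 = 0.2000 m
robot covers 2.5000·5.0000 − ½·0.5000·5.0000² = 6.2500 m while stopping
human closes 1.6000·5.0800 = 8.1280 m
margins: 0.0000+0.0250+0.1000 = 0.1250 m
S_min ≈ 0.2000+6.2500+8.1280+0.1250  ⇒  S_min = 14703/1000 m

S_min = 14703/1000 m = 14.7030 m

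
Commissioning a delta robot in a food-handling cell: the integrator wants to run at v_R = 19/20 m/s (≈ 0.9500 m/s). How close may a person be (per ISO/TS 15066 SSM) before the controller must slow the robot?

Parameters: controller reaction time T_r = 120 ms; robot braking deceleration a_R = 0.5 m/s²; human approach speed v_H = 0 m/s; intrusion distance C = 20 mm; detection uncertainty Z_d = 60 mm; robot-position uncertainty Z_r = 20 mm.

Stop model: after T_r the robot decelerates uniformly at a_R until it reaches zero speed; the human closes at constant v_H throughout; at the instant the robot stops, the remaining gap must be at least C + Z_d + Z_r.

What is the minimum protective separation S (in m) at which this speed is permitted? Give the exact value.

T_s = v_R/a_R = (19/20)/(1/2) = 1.9000 s
reaction-phase robot travel = 0.9500·0.1200 = 0.1140 m
braking distance = 0.9500²/(2·0.5000) = 0.9025 m
human closes 0.0000·2.0200 = 0.0000 m
residual clearance needed = 0.0200+0.0600+0.0200 = 0.1000 m
S_min ≈ 0.1140+0.9025+0.0000+0.1000  ⇒  S_min = 2233/2000 m

S_min = 2233/2000 m = 1.1165 m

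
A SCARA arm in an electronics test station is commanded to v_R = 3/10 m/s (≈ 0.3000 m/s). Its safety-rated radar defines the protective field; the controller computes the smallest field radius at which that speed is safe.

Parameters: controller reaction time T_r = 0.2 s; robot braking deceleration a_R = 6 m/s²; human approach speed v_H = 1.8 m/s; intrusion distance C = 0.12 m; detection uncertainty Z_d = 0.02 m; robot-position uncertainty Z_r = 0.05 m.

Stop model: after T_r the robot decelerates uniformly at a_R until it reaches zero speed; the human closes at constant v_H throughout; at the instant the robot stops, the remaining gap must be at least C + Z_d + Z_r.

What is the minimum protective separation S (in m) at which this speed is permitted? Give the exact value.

S_min = 283/400 m = 0.7075 m

braking lasts T_s = (3/10)/6 = 0.0500 s
robot in T_r: 0.3000·0.2000 = 0.0600 m
robot under decel: 0.3000²/(2·6.0000) = 0.0075 m
human over T_r+T_s: 1.8000·(0.2000+0.0500) = 0.4500 m
residual clearance needed = 0.1200+0.0200+0.0500 = 0.1900 m
S_min ≈ 0.0600+0.0075+0.4500+0.1900  ⇒  S_min = 283/400 m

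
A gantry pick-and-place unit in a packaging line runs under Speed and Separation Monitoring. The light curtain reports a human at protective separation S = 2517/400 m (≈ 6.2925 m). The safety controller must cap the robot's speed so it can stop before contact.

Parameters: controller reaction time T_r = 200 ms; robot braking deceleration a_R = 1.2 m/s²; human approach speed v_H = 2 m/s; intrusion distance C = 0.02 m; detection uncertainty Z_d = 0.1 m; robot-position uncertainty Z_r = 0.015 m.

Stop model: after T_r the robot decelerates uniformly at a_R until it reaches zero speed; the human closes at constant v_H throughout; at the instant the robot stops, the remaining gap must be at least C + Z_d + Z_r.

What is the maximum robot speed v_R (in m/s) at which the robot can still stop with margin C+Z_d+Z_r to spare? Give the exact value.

quadratic (5/12)·v² + (28/15)·v + (-2303/400) = 0
  disc = (28/15)² − 4·(5/12)·(-2303/400) = 47089/3600 ; √disc = 217/60
  v_R = (−(28/15) + 217/60) / (2·(5/12)) = 21/10 m/s
check:
T_s = v_R/a_R = (21/10)/(6/5) = 1.7500 s
robot in T_r: 2.1000·0.2000 = 0.4200 m
robot under decel: 2.1000²/(2·1.2000) = 1.8375 m
human closes 2.0000·1.9500 = 3.9000 m
C+Z_d+Z_r = 0.0200+0.1000+0.0150 = 0.1350 m
sum ≈ 0.4200+1.8375+3.9000+0.1350 ≈ 6.2925 m = S ✓

v_R_max = 21/10 m/s = 2.1000 m/s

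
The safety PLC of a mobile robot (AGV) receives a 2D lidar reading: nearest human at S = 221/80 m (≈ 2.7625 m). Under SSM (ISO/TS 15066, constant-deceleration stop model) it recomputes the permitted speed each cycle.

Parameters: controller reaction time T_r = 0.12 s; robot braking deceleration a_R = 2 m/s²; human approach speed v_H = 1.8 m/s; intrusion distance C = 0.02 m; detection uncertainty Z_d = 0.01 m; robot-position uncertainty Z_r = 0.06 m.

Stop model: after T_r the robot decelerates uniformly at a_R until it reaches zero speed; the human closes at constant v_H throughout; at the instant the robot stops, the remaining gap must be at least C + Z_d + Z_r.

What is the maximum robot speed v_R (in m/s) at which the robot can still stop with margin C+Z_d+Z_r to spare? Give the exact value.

v_R_max = 17/10 m/s = 1.7000 m/s

quadratic (1/4)·v² + (51/50)·v + (-4913/2000) = 0
  disc = (51/50)² − 4·(1/4)·(-4913/2000) = 34969/10000 ; √disc = 187/100
  v_R = (−(51/50) + 187/100) / (2·(1/4)) = 17/10 m/s
check:
braking lasts T_s = (17/10)/2 = 0.8500 s
reaction-phase robot travel = 1.7000·0.1200 = 0.2040 m
braking distance = 1.7000²/(2·2.0000) = 0.7225 m
person approaches 1.8000·(0.1200+0.8500) = 1.7460 m
margins: 0.0200+0.0100+0.0600 = 0.0900 m
sum ≈ 0.2040+0.7225+1.7460+0.0900 ≈ 2.7625 m = S ✓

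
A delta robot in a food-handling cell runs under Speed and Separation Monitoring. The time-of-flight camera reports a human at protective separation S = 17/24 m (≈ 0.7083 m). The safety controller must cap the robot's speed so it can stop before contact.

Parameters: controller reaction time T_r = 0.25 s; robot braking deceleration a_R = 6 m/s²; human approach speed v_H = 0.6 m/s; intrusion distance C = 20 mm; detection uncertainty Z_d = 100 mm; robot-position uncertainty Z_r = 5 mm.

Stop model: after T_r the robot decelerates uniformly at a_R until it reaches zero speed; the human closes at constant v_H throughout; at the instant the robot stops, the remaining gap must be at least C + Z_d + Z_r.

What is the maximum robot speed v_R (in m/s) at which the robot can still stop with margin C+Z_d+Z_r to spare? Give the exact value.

v_R_max = 1 m/s = 1.0000 m/s

collect terms ⇒ (1/12)·v_R² + (7/20)·v_R + (-13/30) = 0
  disc = (7/20)² − 4·(1/12)·(-13/30) = 961/3600 ; √disc = 31/60
  v_R = (−(7/20) + 31/60) / (2·(1/12)) = 1 m/s
check:
stop time T_s = 1/6 = 0.1667 s
robot in T_r: 1.0000·0.2500 = 0.2500 m
robot under decel: 1.0000²/(2·6.0000) = 0.0833 m
human over T_r+T_s: 0.6000·(0.2500+0.1667) = 0.2500 m
residual clearance needed = 0.0200+0.1000+0.0050 = 0.1250 m
sum ≈ 0.2500+0.0833+0.2500+0.1250 ≈ 0.7083 m = S ✓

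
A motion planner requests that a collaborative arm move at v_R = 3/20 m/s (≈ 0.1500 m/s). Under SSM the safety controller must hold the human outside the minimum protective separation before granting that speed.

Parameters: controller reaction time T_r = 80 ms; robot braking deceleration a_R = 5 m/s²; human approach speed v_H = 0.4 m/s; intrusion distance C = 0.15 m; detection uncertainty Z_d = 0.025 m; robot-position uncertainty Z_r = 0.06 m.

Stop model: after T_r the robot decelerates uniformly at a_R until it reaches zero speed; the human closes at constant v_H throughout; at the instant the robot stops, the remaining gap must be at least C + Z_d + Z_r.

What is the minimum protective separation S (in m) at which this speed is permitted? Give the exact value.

T_s = v_R/a_R = (3/20)/5 = 0.0300 s
robot in T_r: 0.1500·0.0800 = 0.0120 m
robot under decel: 0.1500²/(2·5.0000) = 0.0022 m
person approaches 0.4000·(0.0800+0.0300) = 0.0440 m
residual clearance needed = 0.1500+0.0250+0.0600 = 0.2350 m
S_min ≈ 0.0120+0.0022+0.0440+0.2350  ⇒  S_min = 1173/4000 m

S_min = 1173/4000 m = 0.2933 m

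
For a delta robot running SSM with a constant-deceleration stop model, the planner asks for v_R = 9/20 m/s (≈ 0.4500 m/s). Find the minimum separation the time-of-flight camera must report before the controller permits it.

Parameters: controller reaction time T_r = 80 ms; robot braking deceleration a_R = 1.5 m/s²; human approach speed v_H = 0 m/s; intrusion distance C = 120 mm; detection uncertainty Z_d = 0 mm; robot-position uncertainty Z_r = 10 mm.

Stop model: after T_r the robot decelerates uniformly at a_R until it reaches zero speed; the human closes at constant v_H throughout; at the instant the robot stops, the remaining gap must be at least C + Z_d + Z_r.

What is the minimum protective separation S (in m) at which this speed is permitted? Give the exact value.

braking lasts T_s = (9/20)/(3/2) = 0.3000 s
robot in T_r: 0.4500·0.0800 = 0.0360 m
braking distance = 0.4500²/(2·1.5000) = 0.0675 m
person approaches 0.0000·(0.0800+0.3000) = 0.0000 m
residual clearance needed = 0.1200+0.0000+0.0100 = 0.1300 m
S_min ≈ 0.0360+0.0675+0.0000+0.1300  ⇒  S_min = 467/2000 m

S_min = 467/2000 m = 0.2335 m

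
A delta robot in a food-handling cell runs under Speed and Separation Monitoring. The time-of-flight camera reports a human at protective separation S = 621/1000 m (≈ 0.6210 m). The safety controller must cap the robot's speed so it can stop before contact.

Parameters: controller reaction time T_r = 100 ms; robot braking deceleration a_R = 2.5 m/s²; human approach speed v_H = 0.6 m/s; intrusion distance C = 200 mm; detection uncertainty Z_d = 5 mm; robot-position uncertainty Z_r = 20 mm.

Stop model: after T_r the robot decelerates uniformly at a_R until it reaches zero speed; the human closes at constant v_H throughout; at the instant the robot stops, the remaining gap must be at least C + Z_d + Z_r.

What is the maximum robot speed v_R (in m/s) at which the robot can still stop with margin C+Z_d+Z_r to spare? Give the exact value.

at the boundary: (1/5)·v² + (17/50)·v + (-42/125) = 0
  disc = (17/50)² − 4·(1/5)·(-42/125) = 961/2500 ; √disc = 31/50
  v_R = (−(17/50) + 31/50) / (2·(1/5)) = 7/10 m/s
check:
stop time T_s = (7/10)/(5/2) = 0.2800 s
reaction-phase robot travel = 0.7000·0.1000 = 0.0700 m
braking distance = 0.7000²/(2·2.5000) = 0.0980 m
person approaches 0.6000·(0.1000+0.2800) = 0.2280 m
residual clearance needed = 0.2000+0.0050+0.0200 = 0.2250 m
sum ≈ 0.0700+0.0980+0.2280+0.2250 ≈ 0.6210 m = S ✓

v_R_max = 7/10 m/s = 0.7000 m/s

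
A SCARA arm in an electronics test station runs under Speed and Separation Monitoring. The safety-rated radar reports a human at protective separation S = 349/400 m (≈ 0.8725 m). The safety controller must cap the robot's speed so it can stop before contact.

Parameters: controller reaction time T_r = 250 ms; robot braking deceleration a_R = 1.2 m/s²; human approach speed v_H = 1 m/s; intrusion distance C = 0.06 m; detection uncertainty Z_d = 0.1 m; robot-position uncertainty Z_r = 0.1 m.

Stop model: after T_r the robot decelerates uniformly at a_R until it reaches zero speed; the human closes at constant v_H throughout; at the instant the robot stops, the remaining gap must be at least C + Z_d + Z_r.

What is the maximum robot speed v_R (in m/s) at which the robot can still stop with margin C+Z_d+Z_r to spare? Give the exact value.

collect terms ⇒ (5/12)·v_R² + (13/12)·v_R + (-29/80) = 0
  disc = (13/12)² − 4·(5/12)·(-29/80) = 16/9 ; √disc = 4/3
  v_R = (−(13/12) + 4/3) / (2·(5/12)) = 3/10 m/s
check:
stop time T_s = (3/10)/(6/5) = 0.2500 s
robot in T_r: 0.3000·0.2500 = 0.0750 m
braking distance = 0.3000²/(2·1.2000) = 0.0375 m
person approaches 1.0000·(0.2500+0.2500) = 0.5000 m
residual clearance needed = 0.0600+0.1000+0.1000 = 0.2600 m
sum ≈ 0.0750+0.0375+0.5000+0.2600 ≈ 0.8725 m = S ✓

v_R_max = 3/10 m/s = 0.3000 m/s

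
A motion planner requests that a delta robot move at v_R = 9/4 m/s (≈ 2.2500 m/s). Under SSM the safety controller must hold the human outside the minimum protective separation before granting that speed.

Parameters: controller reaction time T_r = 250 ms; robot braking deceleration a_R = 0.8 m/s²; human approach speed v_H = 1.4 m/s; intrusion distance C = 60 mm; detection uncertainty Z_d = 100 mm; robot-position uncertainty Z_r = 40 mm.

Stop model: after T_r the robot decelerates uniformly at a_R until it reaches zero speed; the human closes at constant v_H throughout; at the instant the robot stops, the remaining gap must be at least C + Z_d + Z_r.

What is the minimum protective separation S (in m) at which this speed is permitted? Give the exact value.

S_min = 5257/640 m = 8.2141 m

T_s = v_R/a_R = (9/4)/(4/5) = 2.8125 s
robot in T_r: 2.2500·0.2500 = 0.5625 m
robot covers 2.2500·2.8125 − ½·0.8000·2.8125² = 3.1641 m while stopping
human over T_r+T_s: 1.4000·(0.2500+2.8125) = 4.2875 m
residual clearance needed = 0.0600+0.1000+0.0400 = 0.2000 m
S_min ≈ 0.5625+3.1641+4.2875+0.2000  ⇒  S_min = 5257/640 m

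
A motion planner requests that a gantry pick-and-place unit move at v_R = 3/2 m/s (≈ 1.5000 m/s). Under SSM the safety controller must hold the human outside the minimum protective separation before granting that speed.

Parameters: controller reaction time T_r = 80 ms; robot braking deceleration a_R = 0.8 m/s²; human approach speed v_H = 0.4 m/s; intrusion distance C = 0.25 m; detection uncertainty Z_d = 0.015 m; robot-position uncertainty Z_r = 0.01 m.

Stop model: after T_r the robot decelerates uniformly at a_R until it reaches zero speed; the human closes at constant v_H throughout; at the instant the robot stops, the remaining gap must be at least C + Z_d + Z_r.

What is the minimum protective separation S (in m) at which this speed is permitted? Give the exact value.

braking lasts T_s = (3/2)/(4/5) = 1.8750 s
robot covers v_R·T_r = 1.5000·0.0800 = 0.1200 m before braking
braking distance = 1.5000²/(2·0.8000) = 1.4062 m
human closes 0.4000·1.9550 = 0.7820 m
C+Z_d+Z_r = 0.2500+0.0150+0.0100 = 0.2750 m
S_min ≈ 0.1200+1.4062+0.7820+0.2750  ⇒  S_min = 10333/4000 m

S_min = 10333/4000 m = 2.5833 m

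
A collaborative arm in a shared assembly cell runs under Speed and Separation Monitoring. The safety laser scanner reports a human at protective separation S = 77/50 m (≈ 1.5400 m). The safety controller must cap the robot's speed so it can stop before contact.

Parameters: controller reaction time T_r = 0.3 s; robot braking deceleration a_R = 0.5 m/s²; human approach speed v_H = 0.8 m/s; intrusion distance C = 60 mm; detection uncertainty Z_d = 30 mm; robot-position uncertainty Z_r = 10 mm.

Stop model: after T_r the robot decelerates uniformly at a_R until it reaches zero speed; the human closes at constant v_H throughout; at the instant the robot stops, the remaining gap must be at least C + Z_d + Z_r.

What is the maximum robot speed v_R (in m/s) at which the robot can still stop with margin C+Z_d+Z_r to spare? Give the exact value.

v_R_max = 1/2 m/s = 0.5000 m/s

at the boundary: (1)·v² + (19/10)·v + (-6/5) = 0
  disc = (19/10)² − 4·(1)·(-6/5) = 841/100 ; √disc = 29/10
  v_R = (−(19/10) + 29/10) / (2·(1)) = 1/2 m/s
check:
braking lasts T_s = (1/2)/(1/2) = 1.0000 s
robot in T_r: 0.5000·0.3000 = 0.1500 m
braking distance = 0.5000²/(2·0.5000) = 0.2500 m
person approaches 0.8000·(0.3000+1.0000) = 1.0400 m
residual clearance needed = 0.0600+0.0300+0.0100 = 0.1000 m
sum ≈ 0.1500+0.2500+1.0400+0.1000 ≈ 1.5400 m = S ✓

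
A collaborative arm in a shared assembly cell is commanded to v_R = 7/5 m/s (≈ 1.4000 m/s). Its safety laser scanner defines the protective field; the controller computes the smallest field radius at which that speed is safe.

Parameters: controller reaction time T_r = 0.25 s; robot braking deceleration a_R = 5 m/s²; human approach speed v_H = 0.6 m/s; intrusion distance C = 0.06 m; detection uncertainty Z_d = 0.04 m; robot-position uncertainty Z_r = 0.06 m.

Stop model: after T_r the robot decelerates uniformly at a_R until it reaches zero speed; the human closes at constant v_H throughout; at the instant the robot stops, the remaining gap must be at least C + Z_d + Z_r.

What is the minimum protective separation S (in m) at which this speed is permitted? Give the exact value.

T_s = v_R/a_R = (7/5)/5 = 0.2800 s
robot in T_r: 1.4000·0.2500 = 0.3500 m
robot under decel: 1.4000²/(2·5.0000) = 0.1960 m
human closes 0.6000·0.5300 = 0.3180 m
margins: 0.0600+0.0400+0.0600 = 0.1600 m
S_min ≈ 0.3500+0.1960+0.3180+0.1600  ⇒  S_min = 128/125 m

S_min = 128/125 m = 1.0240 m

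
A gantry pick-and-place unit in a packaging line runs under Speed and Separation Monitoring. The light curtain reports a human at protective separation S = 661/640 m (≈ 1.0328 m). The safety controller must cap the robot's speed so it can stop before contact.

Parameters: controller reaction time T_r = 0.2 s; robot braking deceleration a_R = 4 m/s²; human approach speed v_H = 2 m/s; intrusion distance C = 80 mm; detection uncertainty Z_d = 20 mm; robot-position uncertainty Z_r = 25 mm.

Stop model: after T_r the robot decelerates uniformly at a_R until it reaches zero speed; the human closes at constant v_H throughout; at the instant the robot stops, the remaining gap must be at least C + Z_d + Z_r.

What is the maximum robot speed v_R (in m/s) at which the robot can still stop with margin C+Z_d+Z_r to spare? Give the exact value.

v_R_max = 13/20 m/s = 0.6500 m/s

collect terms ⇒ (1/8)·v_R² + (7/10)·v_R + (-65/128) = 0
  disc = (7/10)² − 4·(1/8)·(-65/128) = 4761/6400 ; √disc = 69/80
  v_R = (−(7/10) + 69/80) / (2·(1/8)) = 13/20 m/s
check:
braking lasts T_s = (13/20)/4 = 0.1625 s
robot in T_r: 0.6500·0.2000 = 0.1300 m
braking distance = 0.6500²/(2·4.0000) = 0.0528 m
human closes 2.0000·0.3625 = 0.7250 m
margins: 0.0800+0.0200+0.0250 = 0.1250 m
sum ≈ 0.1300+0.0528+0.7250+0.1250 ≈ 1.0328 m = S ✓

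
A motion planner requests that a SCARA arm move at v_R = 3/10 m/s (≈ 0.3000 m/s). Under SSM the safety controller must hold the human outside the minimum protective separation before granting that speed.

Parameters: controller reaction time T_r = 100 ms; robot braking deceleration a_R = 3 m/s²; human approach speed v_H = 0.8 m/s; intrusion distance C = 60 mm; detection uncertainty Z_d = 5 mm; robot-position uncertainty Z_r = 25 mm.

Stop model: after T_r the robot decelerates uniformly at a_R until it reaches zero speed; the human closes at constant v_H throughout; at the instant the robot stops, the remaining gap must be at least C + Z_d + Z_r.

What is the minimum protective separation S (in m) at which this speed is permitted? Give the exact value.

S_min = 59/200 m = 0.2950 m

T_s = v_R/a_R = (3/10)/3 = 0.1000 s
reaction-phase robot travel = 0.3000·0.1000 = 0.0300 m
braking distance = 0.3000²/(2·3.0000) = 0.0150 m
human closes 0.8000·0.2000 = 0.1600 m
residual clearance needed = 0.0600+0.0050+0.0250 = 0.0900 m
S_min ≈ 0.0300+0.0150+0.1600+0.0900  ⇒  S_min = 59/200 m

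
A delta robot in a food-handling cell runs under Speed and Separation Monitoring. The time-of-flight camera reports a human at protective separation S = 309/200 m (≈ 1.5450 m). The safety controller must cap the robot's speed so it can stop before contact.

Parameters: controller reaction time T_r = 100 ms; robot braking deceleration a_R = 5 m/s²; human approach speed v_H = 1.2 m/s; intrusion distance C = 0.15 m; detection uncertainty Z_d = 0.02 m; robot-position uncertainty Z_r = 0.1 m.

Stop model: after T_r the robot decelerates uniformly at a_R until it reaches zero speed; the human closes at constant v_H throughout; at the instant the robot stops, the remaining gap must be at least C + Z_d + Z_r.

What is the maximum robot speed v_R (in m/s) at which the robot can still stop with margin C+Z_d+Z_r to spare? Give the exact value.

collect terms ⇒ (1/10)·v_R² + (17/50)·v_R + (-231/200) = 0
  disc = (17/50)² − 4·(1/10)·(-231/200) = 361/625 ; √disc = 19/25
  v_R = (−(17/50) + 19/25) / (2·(1/10)) = 21/10 m/s
check:
braking lasts T_s = (21/10)/5 = 0.4200 s
robot covers v_R·T_r = 2.1000·0.1000 = 0.2100 m before braking
robot covers 2.1000·0.4200 − ½·5.0000·0.4200² = 0.4410 m while stopping
human over T_r+T_s: 1.2000·(0.1000+0.4200) = 0.6240 m
C+Z_d+Z_r = 0.1500+0.0200+0.1000 = 0.2700 m
sum ≈ 0.2100+0.4410+0.6240+0.2700 ≈ 1.5450 m = S ✓

v_R_max = 21/10 m/s = 2.1000 m/s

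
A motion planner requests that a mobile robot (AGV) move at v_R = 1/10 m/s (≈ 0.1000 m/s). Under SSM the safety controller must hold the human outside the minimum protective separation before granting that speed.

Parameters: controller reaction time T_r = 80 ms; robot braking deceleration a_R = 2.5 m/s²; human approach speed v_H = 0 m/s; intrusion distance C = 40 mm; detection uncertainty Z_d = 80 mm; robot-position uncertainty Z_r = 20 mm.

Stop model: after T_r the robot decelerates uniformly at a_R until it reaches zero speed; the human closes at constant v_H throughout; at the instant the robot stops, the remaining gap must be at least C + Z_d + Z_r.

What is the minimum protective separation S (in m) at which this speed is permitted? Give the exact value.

S_min = 3/20 m = 0.1500 m

braking lasts T_s = (1/10)/(5/2) = 0.0400 s
robot covers v_R·T_r = 0.1000·0.0800 = 0.0080 m before braking
robot under decel: 0.1000²/(2·2.5000) = 0.0020 m
human closes 0.0000·0.1200 = 0.0000 m
margins: 0.0400+0.0800+0.0200 = 0.1400 m
S_min ≈ 0.0080+0.0020+0.0000+0.1400  ⇒  S_min = 3/20 m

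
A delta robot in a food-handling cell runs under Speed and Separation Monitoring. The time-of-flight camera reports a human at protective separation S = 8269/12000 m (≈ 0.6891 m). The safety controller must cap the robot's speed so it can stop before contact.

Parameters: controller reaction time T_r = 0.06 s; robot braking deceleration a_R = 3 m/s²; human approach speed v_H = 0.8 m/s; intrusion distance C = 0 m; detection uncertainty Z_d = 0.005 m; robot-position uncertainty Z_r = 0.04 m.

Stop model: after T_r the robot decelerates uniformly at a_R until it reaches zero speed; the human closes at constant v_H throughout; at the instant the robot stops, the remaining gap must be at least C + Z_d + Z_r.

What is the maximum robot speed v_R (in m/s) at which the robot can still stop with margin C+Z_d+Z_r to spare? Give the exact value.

collect terms ⇒ (1/6)·v_R² + (49/150)·v_R + (-7153/12000) = 0
  disc = (49/150)² − 4·(1/6)·(-7153/12000) = 5041/10000 ; √disc = 71/100
  v_R = (−(49/150) + 71/100) / (2·(1/6)) = 23/20 m/s
check:
stop time T_s = (23/20)/3 = 0.3833 s
reaction-phase robot travel = 1.1500·0.0600 = 0.0690 m
braking distance = 1.1500²/(2·3.0000) = 0.2204 m
human closes 0.8000·0.4433 = 0.3547 m
margins: 0.0000+0.0050+0.0400 = 0.0450 m
sum ≈ 0.0690+0.2204+0.3547+0.0450 ≈ 0.6891 m = S ✓

v_R_max = 23/20 m/s = 1.1500 m/s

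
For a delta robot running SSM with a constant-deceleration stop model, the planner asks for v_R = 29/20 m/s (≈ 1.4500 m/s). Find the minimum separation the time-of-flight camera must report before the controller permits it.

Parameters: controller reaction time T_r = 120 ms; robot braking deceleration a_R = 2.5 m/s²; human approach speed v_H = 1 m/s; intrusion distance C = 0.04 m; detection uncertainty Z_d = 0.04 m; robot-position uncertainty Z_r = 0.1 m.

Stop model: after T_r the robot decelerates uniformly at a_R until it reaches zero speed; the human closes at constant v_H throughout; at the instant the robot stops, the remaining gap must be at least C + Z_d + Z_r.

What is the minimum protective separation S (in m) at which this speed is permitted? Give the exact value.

stop time T_s = (29/20)/(5/2) = 0.5800 s
robot covers v_R·T_r = 1.4500·0.1200 = 0.1740 m before braking
robot covers 1.4500·0.5800 − ½·2.5000·0.5800² = 0.4205 m while stopping
human closes 1.0000·0.7000 = 0.7000 m
margins: 0.0400+0.0400+0.1000 = 0.1800 m
S_min ≈ 0.1740+0.4205+0.7000+0.1800  ⇒  S_min = 2949/2000 m

S_min = 2949/2000 m = 1.4745 m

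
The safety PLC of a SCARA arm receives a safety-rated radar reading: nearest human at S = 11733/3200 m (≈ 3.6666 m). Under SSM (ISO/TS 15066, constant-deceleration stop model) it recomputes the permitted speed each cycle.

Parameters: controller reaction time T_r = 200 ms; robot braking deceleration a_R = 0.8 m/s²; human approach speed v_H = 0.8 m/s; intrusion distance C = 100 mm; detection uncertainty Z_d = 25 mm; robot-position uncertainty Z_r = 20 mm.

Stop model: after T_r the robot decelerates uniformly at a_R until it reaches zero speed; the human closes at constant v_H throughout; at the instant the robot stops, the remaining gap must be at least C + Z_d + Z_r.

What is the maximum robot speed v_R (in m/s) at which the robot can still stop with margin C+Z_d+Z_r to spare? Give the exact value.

v_R_max = 31/20 m/s = 1.5500 m/s

at the boundary: (5/8)·v² + (6/5)·v + (-10757/3200) = 0
  disc = (6/5)² − 4·(5/8)·(-10757/3200) = 63001/6400 ; √disc = 251/80
  v_R = (−(6/5) + 251/80) / (2·(5/8)) = 31/20 m/s
check:
stop time T_s = (31/20)/(4/5) = 1.9375 s
robot in T_r: 1.5500·0.2000 = 0.3100 m
robot under decel: 1.5500²/(2·0.8000) = 1.5016 m
human closes 0.8000·2.1375 = 1.7100 m
residual clearance needed = 0.1000+0.0250+0.0200 = 0.1450 m
sum ≈ 0.3100+1.5016+1.7100+0.1450 ≈ 3.6666 m = S ✓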